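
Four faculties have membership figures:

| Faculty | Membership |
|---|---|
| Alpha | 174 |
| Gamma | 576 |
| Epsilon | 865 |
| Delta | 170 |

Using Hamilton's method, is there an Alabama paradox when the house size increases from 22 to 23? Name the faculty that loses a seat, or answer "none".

At 22 seats: Alpha 2, Gamma 7, Epsilon 11, Delta 2.
At 23 seats: Alpha 2, Gamma 8, Epsilon 11, Delta 2.
No faculty's allocation decreased.

none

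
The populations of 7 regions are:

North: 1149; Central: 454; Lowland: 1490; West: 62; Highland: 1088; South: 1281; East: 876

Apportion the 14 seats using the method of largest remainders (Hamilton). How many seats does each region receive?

Standard divisor: 6400 ÷ 14 ≈ 457.143.
Standard quotas: North 2.513, Central 0.993, Lowland 3.259, West 0.136, Highland 2.380, South 2.802, East 1.916.
Lower quotas: North 2, Central 0, Lowland 3, West 0, Highland 2, South 2, East 1 (sum 10, leaving 4 seats).
Remainders in descending order: Central 0.993, East 0.916, South 0.802, North 0.513, Highland 0.380, Lowland 0.259, West 0.136.
The surplus seats go to Central, East, South, North.

North 3, Central 1, Lowland 3, West 0, Highland 2, South 3, East 2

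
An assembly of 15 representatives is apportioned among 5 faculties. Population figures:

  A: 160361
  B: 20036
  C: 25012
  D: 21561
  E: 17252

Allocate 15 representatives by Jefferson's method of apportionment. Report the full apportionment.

Standard divisor 244222/15 ≈ 16281.467; standard quotas: A 9.849, B 1.231, C 1.536, D 1.324, E 1.060.
Rounding down gives 9, 1, 1, 1, 1 = 13 seats, so the divisor must be adjusted.
With modified divisor 14000: modified quotas A 11.454, B 1.431, C 1.787, D 1.540, E 1.232.
Rounding down: A 11, B 1, C 1, D 1, E 1 (total 15).

A 11; B 1; C 1; D 1; E 1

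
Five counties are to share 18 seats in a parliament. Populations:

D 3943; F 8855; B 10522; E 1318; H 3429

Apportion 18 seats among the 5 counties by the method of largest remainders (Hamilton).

D=2; F=6; B=7; E=1; H=2

Total 28067; standard divisor 28067/18 ≈ 1559.278.
Standard quotas: D 2.5287, F 5.6789, B 6.7480, E 0.8453, H 2.1991.
Lower quotas: D 2, F 5, B 6, E 0, H 2 (sum 15, leaving 3 seats).
Remainders in descending order: E 0.8453, B 0.7480, F 0.6789, D 0.5287, H 0.1991.
The surplus seats go to E, B, F.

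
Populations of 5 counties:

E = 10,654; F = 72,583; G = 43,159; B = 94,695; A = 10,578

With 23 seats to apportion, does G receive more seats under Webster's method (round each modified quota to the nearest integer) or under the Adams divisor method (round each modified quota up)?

Adams

Webster: E 1, F 7, G 4, B 10, A 1.
Adams: E 1, F 7, G 5, B 9, A 1.
G gets 4 under Webster and 5 under Adams.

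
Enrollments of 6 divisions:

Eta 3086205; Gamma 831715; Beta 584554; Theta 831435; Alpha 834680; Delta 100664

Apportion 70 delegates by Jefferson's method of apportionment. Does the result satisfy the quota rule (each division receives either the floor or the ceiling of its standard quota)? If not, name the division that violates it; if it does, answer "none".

Eta

Standard quotas: Eta 34.459, Gamma 9.287, Beta 6.527, Theta 9.283, Alpha 9.320, Delta 1.124.
Jefferson allocation: Eta 36, Gamma 9, Beta 6, Theta 9, Alpha 9, Delta 1.
Eta has quota 34.459 (lower 34, upper 35) but receives 36 — outside the quota interval.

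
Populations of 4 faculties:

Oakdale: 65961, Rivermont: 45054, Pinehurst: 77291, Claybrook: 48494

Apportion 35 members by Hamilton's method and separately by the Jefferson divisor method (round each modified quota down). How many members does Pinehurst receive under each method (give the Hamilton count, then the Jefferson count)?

Hamilton: Oakdale 10, Rivermont 7, Pinehurst 11, Claybrook 7.
Jefferson: Oakdale 10, Rivermont 6, Pinehurst 12, Claybrook 7.
Pinehurst gets 11 under Hamilton and 12 under Jefferson.

11 and 12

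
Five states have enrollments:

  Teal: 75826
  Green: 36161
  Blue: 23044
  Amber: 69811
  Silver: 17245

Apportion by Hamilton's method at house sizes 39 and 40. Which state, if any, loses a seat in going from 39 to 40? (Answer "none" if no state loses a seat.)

At 39 seats: Teal 13, Green 7, Blue 4, Amber 12, Silver 3.
At 40 seats: Teal 14, Green 6, Blue 4, Amber 13, Silver 3.
Green drops from 7 to 6.

Green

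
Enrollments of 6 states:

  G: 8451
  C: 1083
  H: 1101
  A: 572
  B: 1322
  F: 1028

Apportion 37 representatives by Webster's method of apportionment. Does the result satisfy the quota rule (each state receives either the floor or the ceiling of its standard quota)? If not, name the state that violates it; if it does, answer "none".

G

Standard quotas: G 23.065, C 2.956, H 3.005, A 1.561, B 3.608, F 2.806.
Webster allocation: G 22, C 3, H 3, A 2, B 4, F 3.
G has quota 23.065 (lower 23, upper 24) but receives 22 — outside the quota interval.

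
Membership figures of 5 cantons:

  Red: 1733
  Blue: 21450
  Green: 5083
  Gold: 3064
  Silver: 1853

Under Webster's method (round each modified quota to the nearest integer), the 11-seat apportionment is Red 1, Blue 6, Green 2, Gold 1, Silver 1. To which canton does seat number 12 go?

Blue

Priority for the next seat is population ÷ (current seats + 0.5).
Priorities: Red 1155.333, Blue 3300.000, Green 2033.200, Gold 2042.667, Silver 1235.333.
Highest priority: Blue.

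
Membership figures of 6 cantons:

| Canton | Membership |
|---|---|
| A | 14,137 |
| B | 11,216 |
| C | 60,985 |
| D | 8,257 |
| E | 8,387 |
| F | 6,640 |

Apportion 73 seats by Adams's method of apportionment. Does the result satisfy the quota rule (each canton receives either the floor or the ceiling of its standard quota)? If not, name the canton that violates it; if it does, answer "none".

C

Standard quotas: A 9.414, B 7.469, C 40.611, D 5.499, E 5.585, F 4.422.
Adams allocation: A 9, B 8, C 39, D 6, E 6, F 5.
C has quota 40.611 (lower 40, upper 41) but receives 39 — outside the quota interval.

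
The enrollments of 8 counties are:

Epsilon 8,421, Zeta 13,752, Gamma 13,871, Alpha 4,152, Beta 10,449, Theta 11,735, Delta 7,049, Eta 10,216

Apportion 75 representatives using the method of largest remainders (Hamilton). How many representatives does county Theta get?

11

The standard divisor is 79645/75 ≈ 1061.933.
Standard quotas: Epsilon 7.9299, Zeta 12.9500, Gamma 13.0620, Alpha 3.9098, Beta 9.8396, Theta 11.0506, Delta 6.6379, Eta 9.6202.
Lower quotas: Epsilon 7, Zeta 12, Gamma 13, Alpha 3, Beta 9, Theta 11, Delta 6, Eta 9 (sum 70, leaving 5 seats).
Remainders in descending order: Zeta 0.9500, Epsilon 0.9299, Alpha 0.9098, Beta 0.8396, Delta 0.6379, Eta 0.6202, Gamma 0.0620, Theta 0.0506.
Largest remainders: Zeta, Epsilon, Alpha, Beta, Delta receive the extra seats.
Theta receives 11.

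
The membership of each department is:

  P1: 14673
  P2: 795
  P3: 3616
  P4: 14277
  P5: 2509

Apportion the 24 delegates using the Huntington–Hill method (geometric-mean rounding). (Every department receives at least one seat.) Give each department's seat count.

With divisor 1526: modified quotas P1 9.615, P2 0.521, P3 2.370, P4 9.356, P5 1.644.
Geometric-mean thresholds: P1 √(9·10)=9.487, P2 (min 1), P3 √(2·3)=2.449, P4 √(9·10)=9.487, P5 √(1·2)=1.414.
Each quota rounded against its threshold gives P1 10, P2 1, P3 2, P4 9, P5 2 (total 24).

P1: 10, P2: 1, P3: 2, P4: 9, P5: 2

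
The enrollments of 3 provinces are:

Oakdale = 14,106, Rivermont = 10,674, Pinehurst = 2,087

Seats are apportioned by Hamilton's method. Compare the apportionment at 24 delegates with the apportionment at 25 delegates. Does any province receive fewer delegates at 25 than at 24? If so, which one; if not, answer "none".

At 24 seats: Oakdale 13, Rivermont 9, Pinehurst 2.
At 25 seats: Oakdale 13, Rivermont 10, Pinehurst 2.
No province's allocation decreased.

none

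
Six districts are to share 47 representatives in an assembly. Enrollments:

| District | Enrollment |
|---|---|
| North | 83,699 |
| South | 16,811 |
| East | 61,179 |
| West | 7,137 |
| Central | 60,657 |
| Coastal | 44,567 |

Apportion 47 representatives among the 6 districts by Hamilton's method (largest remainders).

North=14, South=3, East=11, West=1, Central=10, Coastal=8

The standard divisor is 274050/47 ≈ 5830.851.
Standard quotas: North 14.3545, South 2.8831, East 10.4923, West 1.2240, Central 10.4028, Coastal 7.6433.
Lower quotas: North 14, South 2, East 10, West 1, Central 10, Coastal 7 (sum 44, leaving 3 seats).
Remainders in descending order: South 0.8831, Coastal 0.6433, East 0.4923, Central 0.4028, North 0.3545, West 0.2240.
Largest remainders: South, Coastal, East receive the extra seats.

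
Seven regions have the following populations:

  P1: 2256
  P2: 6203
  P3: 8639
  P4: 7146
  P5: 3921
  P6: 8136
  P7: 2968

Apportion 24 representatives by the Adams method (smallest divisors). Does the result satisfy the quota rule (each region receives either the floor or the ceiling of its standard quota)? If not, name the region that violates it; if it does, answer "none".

none

Standard quotas: P1 1.379, P2 3.791, P3 5.280, P4 4.367, P5 2.396, P6 4.972, P7 1.814.
Adams allocation: P1 2, P2 4, P3 5, P4 4, P5 2, P6 5, P7 2.
Every allocation lies between the lower and upper quota.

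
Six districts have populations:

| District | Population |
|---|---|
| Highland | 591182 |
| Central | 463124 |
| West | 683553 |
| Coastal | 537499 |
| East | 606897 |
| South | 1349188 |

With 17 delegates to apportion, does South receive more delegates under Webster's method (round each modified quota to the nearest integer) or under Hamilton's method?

Webster: Highland 2, Central 2, West 3, Coastal 2, East 2, South 6.
Hamilton: Highland 2, Central 2, West 3, Coastal 2, East 3, South 5.
South gets 6 under Webster and 5 under Hamilton.

Webster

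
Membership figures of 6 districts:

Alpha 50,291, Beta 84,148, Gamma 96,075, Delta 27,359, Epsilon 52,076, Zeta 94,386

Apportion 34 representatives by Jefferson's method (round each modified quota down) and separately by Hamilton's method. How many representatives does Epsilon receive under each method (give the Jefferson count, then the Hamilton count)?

4 and 5

Jefferson: Alpha 4, Beta 7, Gamma 9, Delta 2, Epsilon 4, Zeta 8.
Hamilton: Alpha 4, Beta 7, Gamma 8, Delta 2, Epsilon 5, Zeta 8.
Epsilon gets 4 under Jefferson and 5 under Hamilton.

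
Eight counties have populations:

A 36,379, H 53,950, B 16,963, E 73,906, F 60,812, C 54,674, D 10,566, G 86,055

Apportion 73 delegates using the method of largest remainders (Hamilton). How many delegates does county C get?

Total 393305; standard divisor 393305/73 ≈ 5387.74.
Standard quotas: A 6.7522, H 10.0135, B 3.1484, E 13.7174, F 11.2871, C 10.1479, D 1.9611, G 15.9724.
Lower quotas: A 6, H 10, B 3, E 13, F 11, C 10, D 1, G 15 (sum 69, leaving 4 seats).
Remainders in descending order: G 0.9724, D 0.9611, A 0.7522, E 0.7174, F 0.2871, B 0.1484, C 0.1479, H 0.0135.
Largest remainders: G, D, A, E receive the extra seats.
C receives 10.

10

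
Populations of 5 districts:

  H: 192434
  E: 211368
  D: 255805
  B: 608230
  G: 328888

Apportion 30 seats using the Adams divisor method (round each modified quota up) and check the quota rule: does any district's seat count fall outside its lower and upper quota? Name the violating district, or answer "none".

none

Standard quotas: H 3.616, E 3.971, D 4.806, B 11.428, G 6.179.
Adams allocation: H 4, E 4, D 5, B 11, G 6.
Every allocation lies between the lower and upper quota.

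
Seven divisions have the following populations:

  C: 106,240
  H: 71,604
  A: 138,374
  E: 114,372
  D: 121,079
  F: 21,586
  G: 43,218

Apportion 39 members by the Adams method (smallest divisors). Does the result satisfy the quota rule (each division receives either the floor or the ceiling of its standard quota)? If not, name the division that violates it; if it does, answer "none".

Standard quotas: C 6.721, H 4.530, A 8.754, E 7.236, D 7.660, F 1.366, G 2.734.
Adams allocation: C 7, H 5, A 8, E 7, D 7, F 2, G 3.
Every allocation lies between the lower and upper quota.

none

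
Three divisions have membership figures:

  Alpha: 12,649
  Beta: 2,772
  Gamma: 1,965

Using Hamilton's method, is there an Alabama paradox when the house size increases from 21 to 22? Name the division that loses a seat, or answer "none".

Gamma

At 21 seats: Alpha 15, Beta 3, Gamma 3.
At 22 seats: Alpha 16, Beta 4, Gamma 2.
Gamma drops from 3 to 2.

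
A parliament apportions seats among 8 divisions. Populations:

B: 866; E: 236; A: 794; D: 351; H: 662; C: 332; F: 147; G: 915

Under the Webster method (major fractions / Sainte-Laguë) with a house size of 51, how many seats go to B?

10

Standard divisor 4303/51 ≈ 84.373; standard quotas: B 10.264, E 2.797, A 9.411, D 4.160, H 7.846, C 3.935, F 1.742, G 10.845.
Rounding to the nearest integer gives B 10, E 3, A 9, D 4, H 8, C 4, F 2, G 11 — total 51, matching the house size, so no adjustment is needed.
B receives 10.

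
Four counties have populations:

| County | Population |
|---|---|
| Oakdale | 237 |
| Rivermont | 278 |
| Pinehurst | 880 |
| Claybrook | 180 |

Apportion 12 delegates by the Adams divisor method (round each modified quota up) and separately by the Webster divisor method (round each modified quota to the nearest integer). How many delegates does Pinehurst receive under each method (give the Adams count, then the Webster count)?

6 and 7

Adams: Oakdale 2, Rivermont 2, Pinehurst 6, Claybrook 2.
Webster: Oakdale 2, Rivermont 2, Pinehurst 7, Claybrook 1.
Pinehurst gets 6 under Adams and 7 under Webster.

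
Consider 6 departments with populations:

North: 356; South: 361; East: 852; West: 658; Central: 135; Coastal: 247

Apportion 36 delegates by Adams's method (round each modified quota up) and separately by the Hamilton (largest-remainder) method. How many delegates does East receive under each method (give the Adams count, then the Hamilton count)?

Adams: North 5, South 5, East 11, West 9, Central 2, Coastal 4.
Hamilton: North 5, South 5, East 12, West 9, Central 2, Coastal 3.
East gets 11 under Adams and 12 under Hamilton.

11 and 12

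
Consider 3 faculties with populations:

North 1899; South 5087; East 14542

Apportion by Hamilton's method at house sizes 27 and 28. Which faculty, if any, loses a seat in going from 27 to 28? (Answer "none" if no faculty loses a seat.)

North

At 27 seats: North 3, South 6, East 18.
At 28 seats: North 2, South 7, East 19.
North drops from 3 to 2.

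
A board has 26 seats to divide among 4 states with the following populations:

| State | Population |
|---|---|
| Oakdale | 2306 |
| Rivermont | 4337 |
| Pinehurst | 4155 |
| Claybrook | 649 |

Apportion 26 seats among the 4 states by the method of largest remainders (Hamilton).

The standard divisor is 11447/26 ≈ 440.269.
Standard quotas: Oakdale 5.238, Rivermont 9.851, Pinehurst 9.437, Claybrook 1.474.
Lower quotas: Oakdale 5, Rivermont 9, Pinehurst 9, Claybrook 1 (sum 24, leaving 2 seats).
Remainders in descending order: Rivermont 0.851, Claybrook 0.474, Pinehurst 0.437, Oakdale 0.238.
The surplus seats go to Rivermont, Claybrook.

Oakdale: 5, Rivermont: 10, Pinehurst: 9, Claybrook: 2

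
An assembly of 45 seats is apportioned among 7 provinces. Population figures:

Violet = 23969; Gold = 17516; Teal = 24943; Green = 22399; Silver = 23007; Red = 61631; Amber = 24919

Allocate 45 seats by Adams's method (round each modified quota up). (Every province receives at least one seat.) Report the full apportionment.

Violet: 6; Gold: 4; Teal: 6; Green: 5; Silver: 5; Red: 13; Amber: 6

Standard divisor 198384/45 ≈ 4408.533; standard quotas: Violet 5.437, Gold 3.973, Teal 5.658, Green 5.081, Silver 5.219, Red 13.980, Amber 5.652.
Rounding up gives 6, 4, 6, 6, 6, 14, 6 = 48 seats, so the divisor must be adjusted.
With modified divisor 4770: modified quotas Violet 5.025, Gold 3.672, Teal 5.229, Green 4.696, Silver 4.823, Red 12.921, Amber 5.224.
Rounding up: Violet 6, Gold 4, Teal 6, Green 5, Silver 5, Red 13, Amber 6 (total 45).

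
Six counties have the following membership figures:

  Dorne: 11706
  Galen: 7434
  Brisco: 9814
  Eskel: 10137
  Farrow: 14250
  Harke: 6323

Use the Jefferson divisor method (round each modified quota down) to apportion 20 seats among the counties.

Standard divisor 59664/20 ≈ 2983.2; standard quotas: Dorne 3.924, Galen 2.492, Brisco 3.290, Eskel 3.398, Farrow 4.777, Harke 2.120.
Rounding down gives 3, 2, 3, 3, 4, 2 = 17 seats, so the divisor must be adjusted.
With modified divisor 2500: modified quotas Dorne 4.682, Galen 2.974, Brisco 3.926, Eskel 4.055, Farrow 5.700, Harke 2.529.
Rounding down: Dorne 4, Galen 2, Brisco 3, Eskel 4, Farrow 5, Harke 2 (total 20).

Dorne 4, Galen 2, Brisco 3, Eskel 4, Farrow 5, Harke 2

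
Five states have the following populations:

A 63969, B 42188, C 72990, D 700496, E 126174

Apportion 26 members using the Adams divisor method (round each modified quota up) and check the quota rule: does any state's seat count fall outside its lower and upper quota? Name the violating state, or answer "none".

Standard quotas: A 1.654, B 1.091, C 1.887, D 18.108, E 3.262.
Adams allocation: A 2, B 2, C 2, D 17, E 3.
D has quota 18.108 (lower 18, upper 19) but receives 17 — outside the quota interval.

D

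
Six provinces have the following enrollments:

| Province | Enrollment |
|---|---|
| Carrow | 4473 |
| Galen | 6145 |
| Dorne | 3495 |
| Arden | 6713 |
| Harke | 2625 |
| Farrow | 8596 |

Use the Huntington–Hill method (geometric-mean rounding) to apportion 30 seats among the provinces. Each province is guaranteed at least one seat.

With divisor 1054: modified quotas Carrow 4.244, Galen 5.830, Dorne 3.316, Arden 6.369, Harke 2.491, Farrow 8.156.
Geometric-mean thresholds: Carrow √(4·5)=4.472, Galen √(5·6)=5.477, Dorne √(3·4)=3.464, Arden √(6·7)=6.481, Harke √(2·3)=2.449, Farrow √(8·9)=8.485.
Each quota rounded against its threshold gives Carrow 4, Galen 6, Dorne 3, Arden 6, Harke 3, Farrow 8 (total 30).

Carrow 4, Galen 6, Dorne 3, Arden 6, Harke 3, Farrow 8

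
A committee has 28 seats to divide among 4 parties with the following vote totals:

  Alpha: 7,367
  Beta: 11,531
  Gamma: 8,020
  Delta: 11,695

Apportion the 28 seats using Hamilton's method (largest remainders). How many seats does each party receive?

The standard divisor is 38613/28 ≈ 1379.036.
Standard quotas: Alpha 5.3421, Beta 8.3616, Gamma 5.8157, Delta 8.4806.
Lower quotas: Alpha 5, Beta 8, Gamma 5, Delta 8 (sum 26, leaving 2 seats).
Remainders in descending order: Gamma 0.8157, Delta 0.4806, Beta 0.3616, Alpha 0.3421.
Largest remainders: Gamma, Delta receive the extra seats.

Alpha: 5; Beta: 8; Gamma: 6; Delta: 9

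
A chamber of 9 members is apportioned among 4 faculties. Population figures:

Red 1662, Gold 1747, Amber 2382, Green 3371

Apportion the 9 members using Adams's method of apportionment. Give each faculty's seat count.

Red 2, Gold 2, Amber 2, Green 3

Standard divisor 9162/9 ≈ 1018; standard quotas: Red 1.633, Gold 1.716, Amber 2.340, Green 3.311.
Rounding up gives 2, 2, 3, 4 = 11 seats, so the divisor must be adjusted.
With modified divisor 1400: modified quotas Red 1.187, Gold 1.248, Amber 1.701, Green 2.408.
Rounding up: Red 2, Gold 2, Amber 2, Green 3 (total 9).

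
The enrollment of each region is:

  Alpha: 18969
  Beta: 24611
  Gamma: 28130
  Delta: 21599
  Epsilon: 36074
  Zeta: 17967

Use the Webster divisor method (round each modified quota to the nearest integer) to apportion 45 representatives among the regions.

Standard divisor 147350/45 ≈ 3274.444; standard quotas: Alpha 5.793, Beta 7.516, Gamma 8.591, Delta 6.596, Epsilon 11.017, Zeta 5.487.
Rounding to the nearest integer gives 6, 8, 9, 7, 11, 5 = 46 seats, so the divisor must be adjusted.
With modified divisor 3300: modified quotas Alpha 5.748, Beta 7.458, Gamma 8.524, Delta 6.545, Epsilon 10.932, Zeta 5.445.
Rounding to the nearest integer: Alpha 6, Beta 7, Gamma 9, Delta 7, Epsilon 11, Zeta 5 (total 45).

Alpha 6; Beta 7; Gamma 9; Delta 7; Epsilon 11; Zeta 5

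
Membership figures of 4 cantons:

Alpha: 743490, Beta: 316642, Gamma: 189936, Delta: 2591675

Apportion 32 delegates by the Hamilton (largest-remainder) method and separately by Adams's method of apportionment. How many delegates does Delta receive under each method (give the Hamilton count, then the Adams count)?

Hamilton: Alpha 6, Beta 3, Gamma 1, Delta 22.
Adams: Alpha 6, Beta 3, Gamma 2, Delta 21.
Delta gets 22 under Hamilton and 21 under Adams.

22 and 21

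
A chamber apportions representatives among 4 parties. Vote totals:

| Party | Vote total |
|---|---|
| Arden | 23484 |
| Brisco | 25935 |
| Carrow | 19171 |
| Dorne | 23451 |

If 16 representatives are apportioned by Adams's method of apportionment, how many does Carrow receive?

3

Standard divisor 92041/16 ≈ 5752.562; standard quotas: Arden 4.082, Brisco 4.508, Carrow 3.333, Dorne 4.077.
Rounding up gives 5, 5, 4, 5 = 19 seats, so the divisor must be adjusted.
With modified divisor 6440: modified quotas Arden 3.647, Brisco 4.027, Carrow 2.977, Dorne 3.641.
Rounding up: Arden 4, Brisco 5, Carrow 3, Dorne 4 (total 16).
Carrow receives 3.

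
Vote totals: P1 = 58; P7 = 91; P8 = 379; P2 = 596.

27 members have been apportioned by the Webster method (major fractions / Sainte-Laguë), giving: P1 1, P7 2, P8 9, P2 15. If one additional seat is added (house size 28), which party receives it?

P8

Priority for the next seat is population ÷ (current seats + 0.5).
Priorities: P1 38.667, P7 36.400, P8 39.895, P2 38.452.
Highest priority: P8.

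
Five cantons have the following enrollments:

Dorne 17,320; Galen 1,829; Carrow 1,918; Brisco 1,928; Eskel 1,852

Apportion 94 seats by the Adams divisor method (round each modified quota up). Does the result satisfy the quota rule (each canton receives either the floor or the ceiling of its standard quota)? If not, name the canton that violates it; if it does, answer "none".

Standard quotas: Dorne 65.524, Galen 6.919, Carrow 7.256, Brisco 7.294, Eskel 7.006.
Adams allocation: Dorne 64, Galen 7, Carrow 8, Brisco 8, Eskel 7.
Dorne has quota 65.524 (lower 65, upper 66) but receives 64 — outside the quota interval.

Dorne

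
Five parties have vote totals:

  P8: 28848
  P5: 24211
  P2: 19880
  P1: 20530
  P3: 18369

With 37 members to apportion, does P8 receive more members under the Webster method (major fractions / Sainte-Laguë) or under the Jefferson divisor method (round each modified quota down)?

Jefferson

Webster: P8 9, P5 8, P2 7, P1 7, P3 6.
Jefferson: P8 10, P5 8, P2 6, P1 7, P3 6.
P8 gets 9 under Webster and 10 under Jefferson.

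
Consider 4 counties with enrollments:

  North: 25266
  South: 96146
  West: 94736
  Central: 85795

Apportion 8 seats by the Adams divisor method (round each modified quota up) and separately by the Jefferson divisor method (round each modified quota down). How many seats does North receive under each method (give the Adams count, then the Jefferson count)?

Adams: North 1, South 3, West 2, Central 2.
Jefferson: North 0, South 3, West 3, Central 2.
North gets 1 under Adams and 0 under Jefferson.

1 and 0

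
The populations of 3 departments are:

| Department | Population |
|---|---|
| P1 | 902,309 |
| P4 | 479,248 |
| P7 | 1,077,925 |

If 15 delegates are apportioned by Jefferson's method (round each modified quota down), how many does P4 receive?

Standard divisor 2459482/15 ≈ 163965.467; standard quotas: P1 5.503, P4 2.923, P7 6.574.
Rounding down gives 5, 2, 6 = 13 seats, so the divisor must be adjusted.
With modified divisor 152200: modified quotas P1 5.928, P4 3.149, P7 7.082.
Rounding down: P1 5, P4 3, P7 7 (total 15).
P4 receives 3.

3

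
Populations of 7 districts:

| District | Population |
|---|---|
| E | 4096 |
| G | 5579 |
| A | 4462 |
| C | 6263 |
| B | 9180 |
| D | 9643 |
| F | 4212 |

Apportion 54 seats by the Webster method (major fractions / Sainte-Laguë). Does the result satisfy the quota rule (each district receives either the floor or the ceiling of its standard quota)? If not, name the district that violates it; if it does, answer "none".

Standard quotas: E 5.092, G 6.936, A 5.547, C 7.786, B 11.413, D 11.989, F 5.237.
Webster allocation: E 5, G 7, A 6, C 8, B 11, D 12, F 5.
Every allocation lies between the lower and upper quota.

none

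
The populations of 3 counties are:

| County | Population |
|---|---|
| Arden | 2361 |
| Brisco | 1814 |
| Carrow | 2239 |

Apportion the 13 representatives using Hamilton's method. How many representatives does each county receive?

Arden: 5, Brisco: 4, Carrow: 4

Standard divisor: 6414 ÷ 13 ≈ 493.385.
Standard quotas: Arden 4.785, Brisco 3.677, Carrow 4.538.
Lower quotas: Arden 4, Brisco 3, Carrow 4 (sum 11, leaving 2 seats).
Remainders in descending order: Arden 0.785, Brisco 0.677, Carrow 0.538.
Largest remainders: Arden, Brisco receive the extra seats.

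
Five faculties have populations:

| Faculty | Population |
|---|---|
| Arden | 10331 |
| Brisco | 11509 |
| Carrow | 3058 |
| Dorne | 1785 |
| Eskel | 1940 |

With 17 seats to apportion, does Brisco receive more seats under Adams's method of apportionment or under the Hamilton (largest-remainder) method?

Adams: Arden 6, Brisco 6, Carrow 2, Dorne 1, Eskel 2.
Hamilton: Arden 6, Brisco 7, Carrow 2, Dorne 1, Eskel 1.
Brisco gets 6 under Adams and 7 under Hamilton.

Hamilton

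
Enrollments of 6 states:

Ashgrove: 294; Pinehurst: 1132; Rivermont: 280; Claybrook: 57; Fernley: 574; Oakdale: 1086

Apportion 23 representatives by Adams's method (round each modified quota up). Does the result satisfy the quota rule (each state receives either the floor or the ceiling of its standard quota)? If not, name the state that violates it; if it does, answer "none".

none

Standard quotas: Ashgrove 1.975, Pinehurst 7.606, Rivermont 1.881, Claybrook 0.383, Fernley 3.857, Oakdale 7.297.
Adams allocation: Ashgrove 2, Pinehurst 7, Rivermont 2, Claybrook 1, Fernley 4, Oakdale 7.
Every allocation lies between the lower and upper quota.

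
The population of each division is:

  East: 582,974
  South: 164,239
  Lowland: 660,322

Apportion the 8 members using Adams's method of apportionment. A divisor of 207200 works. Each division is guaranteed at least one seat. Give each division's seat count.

East: 3; South: 1; Lowland: 4

With modified divisor 207200: modified quotas East 2.814, South 0.793, Lowland 3.187.
Rounding up: East 3, South 1, Lowland 4 (total 8).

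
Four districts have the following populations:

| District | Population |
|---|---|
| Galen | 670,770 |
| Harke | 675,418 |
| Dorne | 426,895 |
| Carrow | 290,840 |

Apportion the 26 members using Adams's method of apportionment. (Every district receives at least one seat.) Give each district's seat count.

Galen 8; Harke 8; Dorne 6; Carrow 4

Standard divisor 2063923/26 ≈ 79381.654; standard quotas: Galen 8.450, Harke 8.508, Dorne 5.378, Carrow 3.664.
Rounding up gives 9, 9, 6, 4 = 28 seats, so the divisor must be adjusted.
With modified divisor 84900: modified quotas Galen 7.901, Harke 7.955, Dorne 5.028, Carrow 3.426.
Rounding up: Galen 8, Harke 8, Dorne 6, Carrow 4 (total 26).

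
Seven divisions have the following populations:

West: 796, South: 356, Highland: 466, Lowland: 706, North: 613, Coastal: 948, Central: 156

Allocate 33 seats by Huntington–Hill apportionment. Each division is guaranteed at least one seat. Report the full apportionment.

West 6; South 3; Highland 4; Lowland 6; North 5; Coastal 8; Central 1

With divisor 125: modified quotas West 6.368, South 2.848, Highland 3.728, Lowland 5.648, North 4.904, Coastal 7.584, Central 1.248.
Geometric-mean thresholds: West √(6·7)=6.481, South √(2·3)=2.449, Highland √(3·4)=3.464, Lowland √(5·6)=5.477, North √(4·5)=4.472, Coastal √(7·8)=7.483, Central √(1·2)=1.414.
Each quota rounded against its threshold gives West 6, South 3, Highland 4, Lowland 6, North 5, Coastal 8, Central 1 (total 33).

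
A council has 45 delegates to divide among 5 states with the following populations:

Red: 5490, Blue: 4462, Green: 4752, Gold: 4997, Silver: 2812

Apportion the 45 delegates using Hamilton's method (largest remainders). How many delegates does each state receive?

Red 11; Blue 9; Green 9; Gold 10; Silver 6

The standard divisor is 22513/45 ≈ 500.289.
Standard quotas: Red 10.9737, Blue 8.9188, Green 9.4985, Gold 9.9882, Silver 5.6208.
Lower quotas: Red 10, Blue 8, Green 9, Gold 9, Silver 5 (sum 41, leaving 4 seats).
Remainders in descending order: Gold 0.9882, Red 0.9737, Blue 0.9188, Silver 0.6208, Green 0.4985.
Largest remainders: Gold, Red, Blue, Silver receive the extra seats.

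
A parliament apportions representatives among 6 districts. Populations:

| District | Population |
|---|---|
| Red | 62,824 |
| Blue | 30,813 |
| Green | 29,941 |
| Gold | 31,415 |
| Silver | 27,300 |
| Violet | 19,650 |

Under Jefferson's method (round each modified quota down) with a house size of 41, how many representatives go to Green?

Standard divisor 201943/41 ≈ 4925.439; standard quotas: Red 12.755, Blue 6.256, Green 6.079, Gold 6.378, Silver 5.543, Violet 3.989.
Rounding down gives 12, 6, 6, 6, 5, 3 = 38 seats, so the divisor must be adjusted.
With modified divisor 4520: modified quotas Red 13.899, Blue 6.817, Green 6.624, Gold 6.950, Silver 6.040, Violet 4.347.
Rounding down: Red 13, Blue 6, Green 6, Gold 6, Silver 6, Violet 4 (total 41).
Green receives 6.

6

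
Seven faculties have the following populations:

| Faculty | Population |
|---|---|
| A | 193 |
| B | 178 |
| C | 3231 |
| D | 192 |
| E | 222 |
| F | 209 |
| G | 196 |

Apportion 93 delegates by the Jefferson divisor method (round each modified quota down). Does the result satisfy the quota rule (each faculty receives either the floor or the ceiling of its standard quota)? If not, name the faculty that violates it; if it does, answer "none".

Standard quotas: A 4.060, B 3.744, C 67.967, D 4.039, E 4.670, F 4.397, G 4.123.
Jefferson allocation: A 4, B 3, C 70, D 4, E 4, F 4, G 4.
C has quota 67.967 (lower 67, upper 68) but receives 70 — outside the quota interval.

C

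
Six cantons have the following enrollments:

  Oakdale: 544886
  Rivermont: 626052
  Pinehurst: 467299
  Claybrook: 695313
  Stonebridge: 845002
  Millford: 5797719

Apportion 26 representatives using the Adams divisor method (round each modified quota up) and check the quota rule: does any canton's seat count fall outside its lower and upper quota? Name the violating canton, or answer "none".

Millford

Standard quotas: Oakdale 1.578, Rivermont 1.813, Pinehurst 1.354, Claybrook 2.014, Stonebridge 2.448, Millford 16.793.
Adams allocation: Oakdale 2, Rivermont 2, Pinehurst 2, Claybrook 2, Stonebridge 3, Millford 15.
Millford has quota 16.793 (lower 16, upper 17) but receives 15 — outside the quota interval.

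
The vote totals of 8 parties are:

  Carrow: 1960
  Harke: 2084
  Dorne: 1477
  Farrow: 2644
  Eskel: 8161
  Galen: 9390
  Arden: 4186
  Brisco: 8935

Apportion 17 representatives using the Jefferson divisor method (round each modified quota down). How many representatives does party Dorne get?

Standard divisor 38837/17 ≈ 2284.529; standard quotas: Carrow 0.858, Harke 0.912, Dorne 0.647, Farrow 1.157, Eskel 3.572, Galen 4.110, Arden 1.832, Brisco 3.911.
Rounding down gives 0, 0, 0, 1, 3, 4, 1, 3 = 12 seats, so the divisor must be adjusted.
With modified divisor 1900: modified quotas Carrow 1.032, Harke 1.097, Dorne 0.777, Farrow 1.392, Eskel 4.295, Galen 4.942, Arden 2.203, Brisco 4.703.
Rounding down: Carrow 1, Harke 1, Dorne 0, Farrow 1, Eskel 4, Galen 4, Arden 2, Brisco 4 (total 17).
Dorne receives 0.

0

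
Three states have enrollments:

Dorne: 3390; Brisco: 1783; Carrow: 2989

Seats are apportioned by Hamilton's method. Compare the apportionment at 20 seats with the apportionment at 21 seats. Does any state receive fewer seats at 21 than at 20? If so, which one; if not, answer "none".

At 20 seats: Dorne 8, Brisco 5, Carrow 7.
At 21 seats: Dorne 9, Brisco 4, Carrow 8.
Brisco drops from 5 to 4.

Brisco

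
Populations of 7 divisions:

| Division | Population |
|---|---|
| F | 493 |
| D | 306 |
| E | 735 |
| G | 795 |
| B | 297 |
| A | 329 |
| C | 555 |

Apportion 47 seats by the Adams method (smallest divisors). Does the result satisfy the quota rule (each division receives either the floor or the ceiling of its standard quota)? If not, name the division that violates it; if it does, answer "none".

none

Standard quotas: F 6.601, D 4.097, E 9.842, G 10.645, B 3.977, A 4.405, C 7.432.
Adams allocation: F 7, D 4, E 10, G 10, B 4, A 5, C 7.
Every allocation lies between the lower and upper quota.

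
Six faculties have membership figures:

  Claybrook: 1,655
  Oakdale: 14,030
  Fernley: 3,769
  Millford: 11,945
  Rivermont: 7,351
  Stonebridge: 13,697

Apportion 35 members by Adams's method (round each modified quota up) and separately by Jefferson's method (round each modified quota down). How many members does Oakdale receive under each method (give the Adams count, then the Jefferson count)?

Adams: Claybrook 1, Oakdale 9, Fernley 3, Millford 8, Rivermont 5, Stonebridge 9.
Jefferson: Claybrook 1, Oakdale 10, Fernley 2, Millford 8, Rivermont 5, Stonebridge 9.
Oakdale gets 9 under Adams and 10 under Jefferson.

9 and 10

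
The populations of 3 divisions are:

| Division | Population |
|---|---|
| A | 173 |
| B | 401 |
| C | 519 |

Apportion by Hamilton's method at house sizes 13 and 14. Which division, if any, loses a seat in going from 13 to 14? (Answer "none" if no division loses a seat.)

none

At 13 seats: A 2, B 5, C 6.
At 14 seats: A 2, B 5, C 7.
No division's allocation decreased.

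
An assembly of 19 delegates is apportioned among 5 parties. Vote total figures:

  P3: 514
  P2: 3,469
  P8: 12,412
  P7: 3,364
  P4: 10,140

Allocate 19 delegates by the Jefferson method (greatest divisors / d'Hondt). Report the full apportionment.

Standard divisor 29899/19 ≈ 1573.632; standard quotas: P3 0.327, P2 2.204, P8 7.887, P7 2.138, P4 6.444.
Rounding down gives 0, 2, 7, 2, 6 = 17 seats, so the divisor must be adjusted.
With modified divisor 1400: modified quotas P3 0.367, P2 2.478, P8 8.866, P7 2.403, P4 7.243.
Rounding down: P3 0, P2 2, P8 8, P7 2, P4 7 (total 19).

P3: 0, P2: 2, P8: 8, P7: 2, P4: 7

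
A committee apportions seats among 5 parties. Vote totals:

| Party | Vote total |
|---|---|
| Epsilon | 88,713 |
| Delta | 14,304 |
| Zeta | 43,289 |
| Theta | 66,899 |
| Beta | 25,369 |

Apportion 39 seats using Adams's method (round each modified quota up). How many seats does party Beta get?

Standard divisor 238574/39 ≈ 6117.282; standard quotas: Epsilon 14.502, Delta 2.338, Zeta 7.077, Theta 10.936, Beta 4.147.
Rounding up gives 15, 3, 8, 11, 5 = 42 seats, so the divisor must be adjusted.
With modified divisor 6500: modified quotas Epsilon 13.648, Delta 2.201, Zeta 6.660, Theta 10.292, Beta 3.903.
Rounding up: Epsilon 14, Delta 3, Zeta 7, Theta 11, Beta 4 (total 39).
Beta receives 4.

4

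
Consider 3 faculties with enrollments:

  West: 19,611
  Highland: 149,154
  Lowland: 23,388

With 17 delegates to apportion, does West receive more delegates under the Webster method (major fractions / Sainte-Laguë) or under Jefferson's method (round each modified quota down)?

Webster: West 2, Highland 13, Lowland 2.
Jefferson: West 1, Highland 14, Lowland 2.
West gets 2 under Webster and 1 under Jefferson.

Webster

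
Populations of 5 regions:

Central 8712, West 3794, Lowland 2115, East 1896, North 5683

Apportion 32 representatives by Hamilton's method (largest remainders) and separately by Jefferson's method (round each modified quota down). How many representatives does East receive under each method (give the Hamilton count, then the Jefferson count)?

Hamilton: Central 13, West 5, Lowland 3, East 3, North 8.
Jefferson: Central 13, West 6, Lowland 3, East 2, North 8.
East gets 3 under Hamilton and 2 under Jefferson.

3 and 2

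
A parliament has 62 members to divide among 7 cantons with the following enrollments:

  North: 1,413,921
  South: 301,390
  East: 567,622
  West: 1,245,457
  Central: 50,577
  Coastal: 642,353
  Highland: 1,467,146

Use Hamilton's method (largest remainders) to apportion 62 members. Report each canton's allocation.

North 15, South 3, East 6, West 14, Central 1, Coastal 7, Highland 16

Total 5688466; standard divisor 5688466/62 ≈ 91749.452.
Standard quotas: North 15.4107, South 3.2849, East 6.1867, West 13.5745, Central 0.5513, Coastal 7.0012, Highland 15.9908.
Lower quotas: North 15, South 3, East 6, West 13, Central 0, Coastal 7, Highland 15 (sum 59, leaving 3 seats).
Remainders in descending order: Highland 0.9908, West 0.5745, Central 0.5513, North 0.4107, South 0.2849, East 0.1867, Coastal 0.0012.
Largest remainders: Highland, West, Central receive the extra seats.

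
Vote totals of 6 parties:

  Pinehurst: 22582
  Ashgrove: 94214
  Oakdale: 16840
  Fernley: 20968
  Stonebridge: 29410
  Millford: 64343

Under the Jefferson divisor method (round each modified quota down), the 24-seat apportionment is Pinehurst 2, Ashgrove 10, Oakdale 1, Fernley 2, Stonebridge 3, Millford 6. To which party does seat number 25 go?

Millford

Priority for the next seat is population ÷ (current seats + 1).
Priorities: Pinehurst 7527.333, Ashgrove 8564.909, Oakdale 8420.000, Fernley 6989.333, Stonebridge 7352.500, Millford 9191.857.
Highest priority: Millford.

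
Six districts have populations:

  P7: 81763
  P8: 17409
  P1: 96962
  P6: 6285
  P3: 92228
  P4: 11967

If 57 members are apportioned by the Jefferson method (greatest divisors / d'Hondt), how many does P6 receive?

1

Standard divisor 306614/57 ≈ 5379.193; standard quotas: P7 15.200, P8 3.236, P1 18.025, P6 1.168, P3 17.145, P4 2.225.
Rounding down gives 15, 3, 18, 1, 17, 2 = 56 seats, so the divisor must be adjusted.
With modified divisor 5117: modified quotas P7 15.979, P8 3.402, P1 18.949, P6 1.228, P3 18.024, P4 2.339.
Rounding down: P7 15, P8 3, P1 18, P6 1, P3 18, P4 2 (total 57).
P6 receives 1.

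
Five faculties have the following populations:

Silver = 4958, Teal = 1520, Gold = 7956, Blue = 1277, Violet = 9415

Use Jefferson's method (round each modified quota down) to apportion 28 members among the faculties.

Silver: 6, Teal: 1, Gold: 9, Blue: 1, Violet: 11

Standard divisor 25126/28 ≈ 897.357; standard quotas: Silver 5.525, Teal 1.694, Gold 8.866, Blue 1.423, Violet 10.492.
Rounding down gives 5, 1, 8, 1, 10 = 25 seats, so the divisor must be adjusted.
With modified divisor 800: modified quotas Silver 6.197, Teal 1.900, Gold 9.945, Blue 1.596, Violet 11.769.
Rounding down: Silver 6, Teal 1, Gold 9, Blue 1, Violet 11 (total 28).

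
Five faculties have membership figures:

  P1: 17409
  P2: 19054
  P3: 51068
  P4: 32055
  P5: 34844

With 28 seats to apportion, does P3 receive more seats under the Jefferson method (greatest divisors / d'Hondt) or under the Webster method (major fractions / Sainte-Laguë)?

Jefferson: P1 3, P2 3, P3 10, P4 6, P5 6.
Webster: P1 3, P2 4, P3 9, P4 6, P5 6.
P3 gets 10 under Jefferson and 9 under Webster.

Jefferson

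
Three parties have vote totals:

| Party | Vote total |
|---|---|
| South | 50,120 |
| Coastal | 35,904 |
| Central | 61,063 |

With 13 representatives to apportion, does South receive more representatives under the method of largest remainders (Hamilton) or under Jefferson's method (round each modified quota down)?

Hamilton: South 5, Coastal 3, Central 5.
Jefferson: South 4, Coastal 3, Central 6.
South gets 5 under Hamilton and 4 under Jefferson.

Hamilton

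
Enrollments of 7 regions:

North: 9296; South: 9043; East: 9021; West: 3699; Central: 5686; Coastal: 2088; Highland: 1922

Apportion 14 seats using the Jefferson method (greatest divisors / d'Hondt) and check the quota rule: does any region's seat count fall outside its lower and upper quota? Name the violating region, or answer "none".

none

Standard quotas: North 3.193, South 3.106, East 3.099, West 1.271, Central 1.953, Coastal 0.717, Highland 0.660.
Jefferson allocation: North 4, South 4, East 3, West 1, Central 2, Coastal 0, Highland 0.
Every allocation lies between the lower and upper quota.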